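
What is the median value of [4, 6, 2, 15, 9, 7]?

6.5

Step 1: Sort the data in ascending order: [2, 4, 6, 7, 9, 15]
Step 2: The number of values is n = 6.
Step 3: Since n is even, the median is the average of positions 3 and 4:
  Median = (6 + 7) / 2 = 6.5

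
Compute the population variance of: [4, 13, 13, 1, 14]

29.2

Step 1: Compute the mean: (4 + 13 + 13 + 1 + 14) / 5 = 9
Step 2: Compute squared deviations from the mean:
  (4 - 9)^2 = 25
  (13 - 9)^2 = 16
  (13 - 9)^2 = 16
  (1 - 9)^2 = 64
  (14 - 9)^2 = 25
Step 3: Sum of squared deviations = 146
Step 4: Population variance = 146 / 5 = 29.2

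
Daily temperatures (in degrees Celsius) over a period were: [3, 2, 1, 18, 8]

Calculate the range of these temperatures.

17

Step 1: Identify the maximum value: max = 18
Step 2: Identify the minimum value: min = 1
Step 3: Range = max - min = 18 - 1 = 17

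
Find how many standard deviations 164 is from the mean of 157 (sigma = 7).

1

Step 1: Recall the z-score formula: z = (x - mu) / sigma
Step 2: Substitute values: z = (164 - 157) / 7
Step 3: z = 7 / 7 = 1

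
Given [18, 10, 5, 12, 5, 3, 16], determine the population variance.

28.9796

Step 1: Compute the mean: (18 + 10 + 5 + 12 + 5 + 3 + 16) / 7 = 9.8571
Step 2: Compute squared deviations from the mean:
  (18 - 9.8571)^2 = 66.3061
  (10 - 9.8571)^2 = 0.0204
  (5 - 9.8571)^2 = 23.5918
  (12 - 9.8571)^2 = 4.5918
  (5 - 9.8571)^2 = 23.5918
  (3 - 9.8571)^2 = 47.0204
  (16 - 9.8571)^2 = 37.7347
Step 3: Sum of squared deviations = 202.8571
Step 4: Population variance = 202.8571 / 7 = 28.9796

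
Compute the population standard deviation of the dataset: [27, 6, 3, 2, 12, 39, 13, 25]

12.3535

Step 1: Compute the mean: 15.875
Step 2: Sum of squared deviations from the mean: 1220.875
Step 3: Population variance = 1220.875 / 8 = 152.6094
Step 4: Standard deviation = sqrt(152.6094) = 12.3535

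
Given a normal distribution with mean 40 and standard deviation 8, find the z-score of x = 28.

-1.5

Step 1: Recall the z-score formula: z = (x - mu) / sigma
Step 2: Substitute values: z = (28 - 40) / 8
Step 3: z = -12 / 8 = -1.5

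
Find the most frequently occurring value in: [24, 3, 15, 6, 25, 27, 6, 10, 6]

6

Step 1: Count the frequency of each value:
  3: appears 1 time(s)
  6: appears 3 time(s)
  10: appears 1 time(s)
  15: appears 1 time(s)
  24: appears 1 time(s)
  25: appears 1 time(s)
  27: appears 1 time(s)
Step 2: The value 6 appears most frequently (3 times).
Step 3: Mode = 6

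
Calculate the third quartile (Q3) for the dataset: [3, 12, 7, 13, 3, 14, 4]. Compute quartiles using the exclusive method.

13

Step 1: Sort the data: [3, 3, 4, 7, 12, 13, 14]
Step 2: n = 7
Step 3: Using the exclusive quartile method:
  Q1 = 3
  Q2 (median) = 7
  Q3 = 13
  IQR = Q3 - Q1 = 13 - 3 = 10
Step 4: Q3 = 13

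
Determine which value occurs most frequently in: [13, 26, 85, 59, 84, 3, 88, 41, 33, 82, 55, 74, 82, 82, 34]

82

Step 1: Count the frequency of each value:
  3: appears 1 time(s)
  13: appears 1 time(s)
  26: appears 1 time(s)
  33: appears 1 time(s)
  34: appears 1 time(s)
  41: appears 1 time(s)
  55: appears 1 time(s)
  59: appears 1 time(s)
  74: appears 1 time(s)
  82: appears 3 time(s)
  84: appears 1 time(s)
  85: appears 1 time(s)
  88: appears 1 time(s)
Step 2: The value 82 appears most frequently (3 times).
Step 3: Mode = 82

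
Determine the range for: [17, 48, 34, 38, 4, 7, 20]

44

Step 1: Identify the maximum value: max = 48
Step 2: Identify the minimum value: min = 4
Step 3: Range = max - min = 48 - 4 = 44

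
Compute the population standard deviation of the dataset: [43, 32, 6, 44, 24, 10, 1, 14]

15.5463

Step 1: Compute the mean: 21.75
Step 2: Sum of squared deviations from the mean: 1933.5
Step 3: Population variance = 1933.5 / 8 = 241.6875
Step 4: Standard deviation = sqrt(241.6875) = 15.5463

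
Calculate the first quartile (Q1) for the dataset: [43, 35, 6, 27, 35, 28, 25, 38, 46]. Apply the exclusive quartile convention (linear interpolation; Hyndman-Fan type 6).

26

Step 1: Sort the data: [6, 25, 27, 28, 35, 35, 38, 43, 46]
Step 2: n = 9
Step 3: Using the exclusive quartile method:
  Q1 = 26
  Q2 (median) = 35
  Q3 = 40.5
  IQR = Q3 - Q1 = 40.5 - 26 = 14.5
Step 4: Q1 = 26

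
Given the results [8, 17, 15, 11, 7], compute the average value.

11.6

Step 1: Sum all values: 8 + 17 + 15 + 11 + 7 = 58
Step 2: Count the number of values: n = 5
Step 3: Mean = sum / n = 58 / 5 = 11.6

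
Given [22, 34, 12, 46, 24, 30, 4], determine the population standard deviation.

12.9047

Step 1: Compute the mean: 24.5714
Step 2: Sum of squared deviations from the mean: 1165.7143
Step 3: Population variance = 1165.7143 / 7 = 166.5306
Step 4: Standard deviation = sqrt(166.5306) = 12.9047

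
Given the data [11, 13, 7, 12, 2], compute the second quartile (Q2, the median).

11

Step 1: Sort the data: [2, 7, 11, 12, 13]
Step 2: n = 5
Step 3: Q2 is the median. Since n is odd, it is the middle value at position 3: 11
Step 4: Q2 = 11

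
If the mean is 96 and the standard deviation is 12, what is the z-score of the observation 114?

1.5

Step 1: Recall the z-score formula: z = (x - mu) / sigma
Step 2: Substitute values: z = (114 - 96) / 12
Step 3: z = 18 / 12 = 1.5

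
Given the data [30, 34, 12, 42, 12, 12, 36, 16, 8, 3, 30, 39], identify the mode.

12

Step 1: Count the frequency of each value:
  3: appears 1 time(s)
  8: appears 1 time(s)
  12: appears 3 time(s)
  16: appears 1 time(s)
  30: appears 2 time(s)
  34: appears 1 time(s)
  36: appears 1 time(s)
  39: appears 1 time(s)
  42: appears 1 time(s)
Step 2: The value 12 appears most frequently (3 times).
Step 3: Mode = 12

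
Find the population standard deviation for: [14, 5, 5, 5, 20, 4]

6.0392

Step 1: Compute the mean: 8.8333
Step 2: Sum of squared deviations from the mean: 218.8333
Step 3: Population variance = 218.8333 / 6 = 36.4722
Step 4: Standard deviation = sqrt(36.4722) = 6.0392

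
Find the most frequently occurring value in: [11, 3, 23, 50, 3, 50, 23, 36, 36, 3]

3

Step 1: Count the frequency of each value:
  3: appears 3 time(s)
  11: appears 1 time(s)
  23: appears 2 time(s)
  36: appears 2 time(s)
  50: appears 2 time(s)
Step 2: The value 3 appears most frequently (3 times).
Step 3: Mode = 3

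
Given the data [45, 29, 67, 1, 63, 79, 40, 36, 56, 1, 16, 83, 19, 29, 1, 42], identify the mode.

1

Step 1: Count the frequency of each value:
  1: appears 3 time(s)
  16: appears 1 time(s)
  19: appears 1 time(s)
  29: appears 2 time(s)
  36: appears 1 time(s)
  40: appears 1 time(s)
  42: appears 1 time(s)
  45: appears 1 time(s)
  56: appears 1 time(s)
  63: appears 1 time(s)
  67: appears 1 time(s)
  79: appears 1 time(s)
  83: appears 1 time(s)
Step 2: The value 1 appears most frequently (3 times).
Step 3: Mode = 1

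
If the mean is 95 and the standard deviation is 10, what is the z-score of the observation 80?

-1.5

Step 1: Recall the z-score formula: z = (x - mu) / sigma
Step 2: Substitute values: z = (80 - 95) / 10
Step 3: z = -15 / 10 = -1.5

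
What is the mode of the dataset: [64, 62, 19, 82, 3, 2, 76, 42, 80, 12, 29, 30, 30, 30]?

30

Step 1: Count the frequency of each value:
  2: appears 1 time(s)
  3: appears 1 time(s)
  12: appears 1 time(s)
  19: appears 1 time(s)
  29: appears 1 time(s)
  30: appears 3 time(s)
  42: appears 1 time(s)
  62: appears 1 time(s)
  64: appears 1 time(s)
  76: appears 1 time(s)
  80: appears 1 time(s)
  82: appears 1 time(s)
Step 2: The value 30 appears most frequently (3 times).
Step 3: Mode = 30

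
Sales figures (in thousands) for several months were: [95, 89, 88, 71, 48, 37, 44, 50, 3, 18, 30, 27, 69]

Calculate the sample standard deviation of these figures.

29.062

Step 1: Compute the mean: 51.4615
Step 2: Sum of squared deviations from the mean: 10135.2308
Step 3: Sample variance = 10135.2308 / 12 = 844.6026
Step 4: Standard deviation = sqrt(844.6026) = 29.062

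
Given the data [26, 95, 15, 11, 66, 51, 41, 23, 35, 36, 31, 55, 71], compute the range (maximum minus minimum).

84

Step 1: Identify the maximum value: max = 95
Step 2: Identify the minimum value: min = 11
Step 3: Range = max - min = 95 - 11 = 84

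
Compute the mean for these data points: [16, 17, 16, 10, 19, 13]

15.1667

Step 1: Sum all values: 16 + 17 + 16 + 10 + 19 + 13 = 91
Step 2: Count the number of values: n = 6
Step 3: Mean = sum / n = 91 / 6 = 15.1667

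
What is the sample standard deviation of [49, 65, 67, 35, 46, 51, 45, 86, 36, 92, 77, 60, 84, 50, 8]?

22.5308

Step 1: Compute the mean: 56.7333
Step 2: Sum of squared deviations from the mean: 7106.9333
Step 3: Sample variance = 7106.9333 / 14 = 507.6381
Step 4: Standard deviation = sqrt(507.6381) = 22.5308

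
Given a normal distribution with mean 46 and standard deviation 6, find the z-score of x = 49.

0.5

Step 1: Recall the z-score formula: z = (x - mu) / sigma
Step 2: Substitute values: z = (49 - 46) / 6
Step 3: z = 3 / 6 = 0.5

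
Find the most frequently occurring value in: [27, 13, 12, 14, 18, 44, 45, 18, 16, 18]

18

Step 1: Count the frequency of each value:
  12: appears 1 time(s)
  13: appears 1 time(s)
  14: appears 1 time(s)
  16: appears 1 time(s)
  18: appears 3 time(s)
  27: appears 1 time(s)
  44: appears 1 time(s)
  45: appears 1 time(s)
Step 2: The value 18 appears most frequently (3 times).
Step 3: Mode = 18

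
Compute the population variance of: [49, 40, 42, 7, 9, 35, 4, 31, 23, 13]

239.41

Step 1: Compute the mean: (49 + 40 + 42 + 7 + 9 + 35 + 4 + 31 + 23 + 13) / 10 = 25.3
Step 2: Compute squared deviations from the mean:
  (49 - 25.3)^2 = 561.69
  (40 - 25.3)^2 = 216.09
  (42 - 25.3)^2 = 278.89
  (7 - 25.3)^2 = 334.89
  (9 - 25.3)^2 = 265.69
  (35 - 25.3)^2 = 94.09
  (4 - 25.3)^2 = 453.69
  (31 - 25.3)^2 = 32.49
  (23 - 25.3)^2 = 5.29
  (13 - 25.3)^2 = 151.29
Step 3: Sum of squared deviations = 2394.1
Step 4: Population variance = 2394.1 / 10 = 239.41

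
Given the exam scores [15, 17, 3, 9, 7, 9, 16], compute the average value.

10.8571

Step 1: Sum all values: 15 + 17 + 3 + 9 + 7 + 9 + 16 = 76
Step 2: Count the number of values: n = 7
Step 3: Mean = sum / n = 76 / 7 = 10.8571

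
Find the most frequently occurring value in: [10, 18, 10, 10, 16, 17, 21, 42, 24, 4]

10

Step 1: Count the frequency of each value:
  4: appears 1 time(s)
  10: appears 3 time(s)
  16: appears 1 time(s)
  17: appears 1 time(s)
  18: appears 1 time(s)
  21: appears 1 time(s)
  24: appears 1 time(s)
  42: appears 1 time(s)
Step 2: The value 10 appears most frequently (3 times).
Step 3: Mode = 10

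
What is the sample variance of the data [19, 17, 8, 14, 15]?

17.3

Step 1: Compute the mean: (19 + 17 + 8 + 14 + 15) / 5 = 14.6
Step 2: Compute squared deviations from the mean:
  (19 - 14.6)^2 = 19.36
  (17 - 14.6)^2 = 5.76
  (8 - 14.6)^2 = 43.56
  (14 - 14.6)^2 = 0.36
  (15 - 14.6)^2 = 0.16
Step 3: Sum of squared deviations = 69.2
Step 4: Sample variance = 69.2 / 4 = 17.3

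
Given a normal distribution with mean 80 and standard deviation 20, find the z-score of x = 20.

-3

Step 1: Recall the z-score formula: z = (x - mu) / sigma
Step 2: Substitute values: z = (20 - 80) / 20
Step 3: z = -60 / 20 = -3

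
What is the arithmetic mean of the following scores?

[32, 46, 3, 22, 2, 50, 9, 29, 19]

23.5556

Step 1: Sum all values: 32 + 46 + 3 + 22 + 2 + 50 + 9 + 29 + 19 = 212
Step 2: Count the number of values: n = 9
Step 3: Mean = sum / n = 212 / 9 = 23.5556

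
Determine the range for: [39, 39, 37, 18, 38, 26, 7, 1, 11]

38

Step 1: Identify the maximum value: max = 39
Step 2: Identify the minimum value: min = 1
Step 3: Range = max - min = 39 - 1 = 38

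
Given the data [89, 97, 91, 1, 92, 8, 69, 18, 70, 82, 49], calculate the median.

70

Step 1: Sort the data in ascending order: [1, 8, 18, 49, 69, 70, 82, 89, 91, 92, 97]
Step 2: The number of values is n = 11.
Step 3: Since n is odd, the median is the middle value at position 6: 70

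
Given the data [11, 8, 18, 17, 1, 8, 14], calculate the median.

11

Step 1: Sort the data in ascending order: [1, 8, 8, 11, 14, 17, 18]
Step 2: The number of values is n = 7.
Step 3: Since n is odd, the median is the middle value at position 4: 11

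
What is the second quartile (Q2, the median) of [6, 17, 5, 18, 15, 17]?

16

Step 1: Sort the data: [5, 6, 15, 17, 17, 18]
Step 2: n = 6
Step 3: Q2 is the median. Since n is even, it is the average of the values at positions 3 and 4:
  Q2 = (15 + 17) / 2 = 16
Step 4: Q2 = 16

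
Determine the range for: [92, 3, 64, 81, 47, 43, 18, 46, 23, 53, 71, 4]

89

Step 1: Identify the maximum value: max = 92
Step 2: Identify the minimum value: min = 3
Step 3: Range = max - min = 92 - 3 = 89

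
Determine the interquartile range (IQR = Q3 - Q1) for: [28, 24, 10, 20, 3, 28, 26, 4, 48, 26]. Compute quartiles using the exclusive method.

19.5

Step 1: Sort the data: [3, 4, 10, 20, 24, 26, 26, 28, 28, 48]
Step 2: n = 10
Step 3: Using the exclusive quartile method:
  Q1 = 8.5
  Q2 (median) = 25
  Q3 = 28
  IQR = Q3 - Q1 = 28 - 8.5 = 19.5
Step 4: IQR = 19.5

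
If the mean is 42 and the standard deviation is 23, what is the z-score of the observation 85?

1.8696

Step 1: Recall the z-score formula: z = (x - mu) / sigma
Step 2: Substitute values: z = (85 - 42) / 23
Step 3: z = 43 / 23 = 1.8696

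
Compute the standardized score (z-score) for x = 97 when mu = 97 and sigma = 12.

0

Step 1: Recall the z-score formula: z = (x - mu) / sigma
Step 2: Substitute values: z = (97 - 97) / 12
Step 3: z = 0 / 12 = 0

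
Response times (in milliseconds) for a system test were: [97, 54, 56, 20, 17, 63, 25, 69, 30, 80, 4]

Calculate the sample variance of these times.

870.9636

Step 1: Compute the mean: (97 + 54 + 56 + 20 + 17 + 63 + 25 + 69 + 30 + 80 + 4) / 11 = 46.8182
Step 2: Compute squared deviations from the mean:
  (97 - 46.8182)^2 = 2518.2149
  (54 - 46.8182)^2 = 51.5785
  (56 - 46.8182)^2 = 84.3058
  (20 - 46.8182)^2 = 719.2149
  (17 - 46.8182)^2 = 889.124
  (63 - 46.8182)^2 = 261.8512
  (25 - 46.8182)^2 = 476.0331
  (69 - 46.8182)^2 = 492.0331
  (30 - 46.8182)^2 = 282.8512
  (80 - 46.8182)^2 = 1101.0331
  (4 - 46.8182)^2 = 1833.3967
Step 3: Sum of squared deviations = 8709.6364
Step 4: Sample variance = 8709.6364 / 10 = 870.9636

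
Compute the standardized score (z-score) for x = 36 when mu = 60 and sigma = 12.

-2

Step 1: Recall the z-score formula: z = (x - mu) / sigma
Step 2: Substitute values: z = (36 - 60) / 12
Step 3: z = -24 / 12 = -2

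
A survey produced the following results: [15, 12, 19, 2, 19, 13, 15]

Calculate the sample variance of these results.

33.2857

Step 1: Compute the mean: (15 + 12 + 19 + 2 + 19 + 13 + 15) / 7 = 13.5714
Step 2: Compute squared deviations from the mean:
  (15 - 13.5714)^2 = 2.0408
  (12 - 13.5714)^2 = 2.4694
  (19 - 13.5714)^2 = 29.4694
  (2 - 13.5714)^2 = 133.898
  (19 - 13.5714)^2 = 29.4694
  (13 - 13.5714)^2 = 0.3265
  (15 - 13.5714)^2 = 2.0408
Step 3: Sum of squared deviations = 199.7143
Step 4: Sample variance = 199.7143 / 6 = 33.2857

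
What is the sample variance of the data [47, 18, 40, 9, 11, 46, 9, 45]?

318.4107

Step 1: Compute the mean: (47 + 18 + 40 + 9 + 11 + 46 + 9 + 45) / 8 = 28.125
Step 2: Compute squared deviations from the mean:
  (47 - 28.125)^2 = 356.2656
  (18 - 28.125)^2 = 102.5156
  (40 - 28.125)^2 = 141.0156
  (9 - 28.125)^2 = 365.7656
  (11 - 28.125)^2 = 293.2656
  (46 - 28.125)^2 = 319.5156
  (9 - 28.125)^2 = 365.7656
  (45 - 28.125)^2 = 284.7656
Step 3: Sum of squared deviations = 2228.875
Step 4: Sample variance = 2228.875 / 7 = 318.4107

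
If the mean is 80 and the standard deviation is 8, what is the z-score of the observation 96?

2

Step 1: Recall the z-score formula: z = (x - mu) / sigma
Step 2: Substitute values: z = (96 - 80) / 8
Step 3: z = 16 / 8 = 2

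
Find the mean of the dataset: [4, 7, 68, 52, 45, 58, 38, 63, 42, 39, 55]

42.8182

Step 1: Sum all values: 4 + 7 + 68 + 52 + 45 + 58 + 38 + 63 + 42 + 39 + 55 = 471
Step 2: Count the number of values: n = 11
Step 3: Mean = sum / n = 471 / 11 = 42.8182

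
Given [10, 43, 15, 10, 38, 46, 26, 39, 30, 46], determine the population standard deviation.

13.6605

Step 1: Compute the mean: 30.3
Step 2: Sum of squared deviations from the mean: 1866.1
Step 3: Population variance = 1866.1 / 10 = 186.61
Step 4: Standard deviation = sqrt(186.61) = 13.6605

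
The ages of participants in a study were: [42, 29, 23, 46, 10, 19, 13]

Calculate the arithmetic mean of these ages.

26

Step 1: Sum all values: 42 + 29 + 23 + 46 + 10 + 19 + 13 = 182
Step 2: Count the number of values: n = 7
Step 3: Mean = sum / n = 182 / 7 = 26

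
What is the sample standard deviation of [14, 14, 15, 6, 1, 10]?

5.5498

Step 1: Compute the mean: 10
Step 2: Sum of squared deviations from the mean: 154
Step 3: Sample variance = 154 / 5 = 30.8
Step 4: Standard deviation = sqrt(30.8) = 5.5498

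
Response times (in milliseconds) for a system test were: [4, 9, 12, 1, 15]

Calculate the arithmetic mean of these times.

8.2

Step 1: Sum all values: 4 + 9 + 12 + 1 + 15 = 41
Step 2: Count the number of values: n = 5
Step 3: Mean = sum / n = 41 / 5 = 8.2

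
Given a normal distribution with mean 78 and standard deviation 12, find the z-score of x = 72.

-0.5

Step 1: Recall the z-score formula: z = (x - mu) / sigma
Step 2: Substitute values: z = (72 - 78) / 12
Step 3: z = -6 / 12 = -0.5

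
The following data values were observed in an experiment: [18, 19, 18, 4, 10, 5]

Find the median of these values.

14

Step 1: Sort the data in ascending order: [4, 5, 10, 18, 18, 19]
Step 2: The number of values is n = 6.
Step 3: Since n is even, the median is the average of positions 3 and 4:
  Median = (10 + 18) / 2 = 14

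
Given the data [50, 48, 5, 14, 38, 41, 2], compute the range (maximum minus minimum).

48

Step 1: Identify the maximum value: max = 50
Step 2: Identify the minimum value: min = 2
Step 3: Range = max - min = 50 - 2 = 48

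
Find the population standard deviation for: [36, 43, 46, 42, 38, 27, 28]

6.8124

Step 1: Compute the mean: 37.1429
Step 2: Sum of squared deviations from the mean: 324.8571
Step 3: Population variance = 324.8571 / 7 = 46.4082
Step 4: Standard deviation = sqrt(46.4082) = 6.8124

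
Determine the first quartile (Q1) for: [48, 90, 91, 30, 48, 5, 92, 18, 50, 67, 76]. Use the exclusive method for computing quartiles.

30

Step 1: Sort the data: [5, 18, 30, 48, 48, 50, 67, 76, 90, 91, 92]
Step 2: n = 11
Step 3: Using the exclusive quartile method:
  Q1 = 30
  Q2 (median) = 50
  Q3 = 90
  IQR = Q3 - Q1 = 90 - 30 = 60
Step 4: Q1 = 30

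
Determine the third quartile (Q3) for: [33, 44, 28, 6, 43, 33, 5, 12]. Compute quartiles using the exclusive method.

40.5

Step 1: Sort the data: [5, 6, 12, 28, 33, 33, 43, 44]
Step 2: n = 8
Step 3: Using the exclusive quartile method:
  Q1 = 7.5
  Q2 (median) = 30.5
  Q3 = 40.5
  IQR = Q3 - Q1 = 40.5 - 7.5 = 33
Step 4: Q3 = 40.5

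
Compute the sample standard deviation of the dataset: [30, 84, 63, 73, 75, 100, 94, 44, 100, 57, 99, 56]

23.4228

Step 1: Compute the mean: 72.9167
Step 2: Sum of squared deviations from the mean: 6034.9167
Step 3: Sample variance = 6034.9167 / 11 = 548.6288
Step 4: Standard deviation = sqrt(548.6288) = 23.4228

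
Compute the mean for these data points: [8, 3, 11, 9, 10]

8.2

Step 1: Sum all values: 8 + 3 + 11 + 9 + 10 = 41
Step 2: Count the number of values: n = 5
Step 3: Mean = sum / n = 41 / 5 = 8.2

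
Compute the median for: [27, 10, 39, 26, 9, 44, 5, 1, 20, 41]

23

Step 1: Sort the data in ascending order: [1, 5, 9, 10, 20, 26, 27, 39, 41, 44]
Step 2: The number of values is n = 10.
Step 3: Since n is even, the median is the average of positions 5 and 6:
  Median = (20 + 26) / 2 = 23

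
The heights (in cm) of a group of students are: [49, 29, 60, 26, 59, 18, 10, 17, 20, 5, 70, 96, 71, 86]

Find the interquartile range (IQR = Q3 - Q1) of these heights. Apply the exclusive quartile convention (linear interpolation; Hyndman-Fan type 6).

52.5

Step 1: Sort the data: [5, 10, 17, 18, 20, 26, 29, 49, 59, 60, 70, 71, 86, 96]
Step 2: n = 14
Step 3: Using the exclusive quartile method:
  Q1 = 17.75
  Q2 (median) = 39
  Q3 = 70.25
  IQR = Q3 - Q1 = 70.25 - 17.75 = 52.5
Step 4: IQR = 52.5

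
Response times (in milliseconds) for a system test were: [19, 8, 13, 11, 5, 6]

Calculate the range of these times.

14

Step 1: Identify the maximum value: max = 19
Step 2: Identify the minimum value: min = 5
Step 3: Range = max - min = 19 - 5 = 14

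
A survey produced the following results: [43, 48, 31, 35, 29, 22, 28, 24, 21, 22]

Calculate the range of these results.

27

Step 1: Identify the maximum value: max = 48
Step 2: Identify the minimum value: min = 21
Step 3: Range = max - min = 48 - 21 = 27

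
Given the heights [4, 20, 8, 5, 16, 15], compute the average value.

11.3333

Step 1: Sum all values: 4 + 20 + 8 + 5 + 16 + 15 = 68
Step 2: Count the number of values: n = 6
Step 3: Mean = sum / n = 68 / 6 = 11.3333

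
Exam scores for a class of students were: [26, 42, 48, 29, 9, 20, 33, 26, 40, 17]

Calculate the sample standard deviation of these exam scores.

12.0646

Step 1: Compute the mean: 29
Step 2: Sum of squared deviations from the mean: 1310
Step 3: Sample variance = 1310 / 9 = 145.5556
Step 4: Standard deviation = sqrt(145.5556) = 12.0646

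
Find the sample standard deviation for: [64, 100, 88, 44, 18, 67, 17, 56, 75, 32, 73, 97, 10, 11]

31.8999

Step 1: Compute the mean: 53.7143
Step 2: Sum of squared deviations from the mean: 13228.8571
Step 3: Sample variance = 13228.8571 / 13 = 1017.6044
Step 4: Standard deviation = sqrt(1017.6044) = 31.8999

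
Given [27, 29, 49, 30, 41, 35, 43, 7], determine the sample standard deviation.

12.8723

Step 1: Compute the mean: 32.625
Step 2: Sum of squared deviations from the mean: 1159.875
Step 3: Sample variance = 1159.875 / 7 = 165.6964
Step 4: Standard deviation = sqrt(165.6964) = 12.8723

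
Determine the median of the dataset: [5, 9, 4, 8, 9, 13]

8.5

Step 1: Sort the data in ascending order: [4, 5, 8, 9, 9, 13]
Step 2: The number of values is n = 6.
Step 3: Since n is even, the median is the average of positions 3 and 4:
  Median = (8 + 9) / 2 = 8.5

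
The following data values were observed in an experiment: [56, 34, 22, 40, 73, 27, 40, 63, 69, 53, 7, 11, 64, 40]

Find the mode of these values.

40

Step 1: Count the frequency of each value:
  7: appears 1 time(s)
  11: appears 1 time(s)
  22: appears 1 time(s)
  27: appears 1 time(s)
  34: appears 1 time(s)
  40: appears 3 time(s)
  53: appears 1 time(s)
  56: appears 1 time(s)
  63: appears 1 time(s)
  64: appears 1 time(s)
  69: appears 1 time(s)
  73: appears 1 time(s)
Step 2: The value 40 appears most frequently (3 times).
Step 3: Mode = 40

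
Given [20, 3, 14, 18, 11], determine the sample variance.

44.7

Step 1: Compute the mean: (20 + 3 + 14 + 18 + 11) / 5 = 13.2
Step 2: Compute squared deviations from the mean:
  (20 - 13.2)^2 = 46.24
  (3 - 13.2)^2 = 104.04
  (14 - 13.2)^2 = 0.64
  (18 - 13.2)^2 = 23.04
  (11 - 13.2)^2 = 4.84
Step 3: Sum of squared deviations = 178.8
Step 4: Sample variance = 178.8 / 4 = 44.7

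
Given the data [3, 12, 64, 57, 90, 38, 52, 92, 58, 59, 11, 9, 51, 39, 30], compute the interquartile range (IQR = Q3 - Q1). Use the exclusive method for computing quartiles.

47

Step 1: Sort the data: [3, 9, 11, 12, 30, 38, 39, 51, 52, 57, 58, 59, 64, 90, 92]
Step 2: n = 15
Step 3: Using the exclusive quartile method:
  Q1 = 12
  Q2 (median) = 51
  Q3 = 59
  IQR = Q3 - Q1 = 59 - 12 = 47
Step 4: IQR = 47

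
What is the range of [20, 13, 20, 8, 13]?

12

Step 1: Identify the maximum value: max = 20
Step 2: Identify the minimum value: min = 8
Step 3: Range = max - min = 20 - 8 = 12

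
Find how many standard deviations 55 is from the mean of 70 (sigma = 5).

-3

Step 1: Recall the z-score formula: z = (x - mu) / sigma
Step 2: Substitute values: z = (55 - 70) / 5
Step 3: z = -15 / 5 = -3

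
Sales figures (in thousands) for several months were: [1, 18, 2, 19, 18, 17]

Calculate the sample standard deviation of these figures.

8.5499

Step 1: Compute the mean: 12.5
Step 2: Sum of squared deviations from the mean: 365.5
Step 3: Sample variance = 365.5 / 5 = 73.1
Step 4: Standard deviation = sqrt(73.1) = 8.5499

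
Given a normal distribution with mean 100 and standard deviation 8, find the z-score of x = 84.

-2

Step 1: Recall the z-score formula: z = (x - mu) / sigma
Step 2: Substitute values: z = (84 - 100) / 8
Step 3: z = -16 / 8 = -2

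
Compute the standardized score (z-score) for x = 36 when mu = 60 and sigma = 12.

-2

Step 1: Recall the z-score formula: z = (x - mu) / sigma
Step 2: Substitute values: z = (36 - 60) / 12
Step 3: z = -24 / 12 = -2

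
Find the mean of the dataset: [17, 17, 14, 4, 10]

12.4

Step 1: Sum all values: 17 + 17 + 14 + 4 + 10 = 62
Step 2: Count the number of values: n = 5
Step 3: Mean = sum / n = 62 / 5 = 12.4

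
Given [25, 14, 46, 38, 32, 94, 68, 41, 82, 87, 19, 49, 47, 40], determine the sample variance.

629.7582

Step 1: Compute the mean: (25 + 14 + 46 + 38 + 32 + 94 + 68 + 41 + 82 + 87 + 19 + 49 + 47 + 40) / 14 = 48.7143
Step 2: Compute squared deviations from the mean:
  (25 - 48.7143)^2 = 562.3673
  (14 - 48.7143)^2 = 1205.0816
  (46 - 48.7143)^2 = 7.3673
  (38 - 48.7143)^2 = 114.7959
  (32 - 48.7143)^2 = 279.3673
  (94 - 48.7143)^2 = 2050.7959
  (68 - 48.7143)^2 = 371.9388
  (41 - 48.7143)^2 = 59.5102
  (82 - 48.7143)^2 = 1107.9388
  (87 - 48.7143)^2 = 1465.7959
  (19 - 48.7143)^2 = 882.9388
  (49 - 48.7143)^2 = 0.0816
  (47 - 48.7143)^2 = 2.9388
  (40 - 48.7143)^2 = 75.9388
Step 3: Sum of squared deviations = 8186.8571
Step 4: Sample variance = 8186.8571 / 13 = 629.7582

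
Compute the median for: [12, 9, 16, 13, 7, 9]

10.5

Step 1: Sort the data in ascending order: [7, 9, 9, 12, 13, 16]
Step 2: The number of values is n = 6.
Step 3: Since n is even, the median is the average of positions 3 and 4:
  Median = (9 + 12) / 2 = 10.5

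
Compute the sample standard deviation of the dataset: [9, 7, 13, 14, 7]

3.3166

Step 1: Compute the mean: 10
Step 2: Sum of squared deviations from the mean: 44
Step 3: Sample variance = 44 / 4 = 11
Step 4: Standard deviation = sqrt(11) = 3.3166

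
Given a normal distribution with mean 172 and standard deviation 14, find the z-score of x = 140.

-2.2857

Step 1: Recall the z-score formula: z = (x - mu) / sigma
Step 2: Substitute values: z = (140 - 172) / 14
Step 3: z = -32 / 14 = -2.2857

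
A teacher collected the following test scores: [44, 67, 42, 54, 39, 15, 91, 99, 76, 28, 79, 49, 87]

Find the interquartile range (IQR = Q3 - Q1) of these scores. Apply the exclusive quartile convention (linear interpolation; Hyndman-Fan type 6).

42.5

Step 1: Sort the data: [15, 28, 39, 42, 44, 49, 54, 67, 76, 79, 87, 91, 99]
Step 2: n = 13
Step 3: Using the exclusive quartile method:
  Q1 = 40.5
  Q2 (median) = 54
  Q3 = 83
  IQR = Q3 - Q1 = 83 - 40.5 = 42.5
Step 4: IQR = 42.5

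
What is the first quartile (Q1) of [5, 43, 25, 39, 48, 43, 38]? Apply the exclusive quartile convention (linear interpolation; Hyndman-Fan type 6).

25

Step 1: Sort the data: [5, 25, 38, 39, 43, 43, 48]
Step 2: n = 7
Step 3: Using the exclusive quartile method:
  Q1 = 25
  Q2 (median) = 39
  Q3 = 43
  IQR = Q3 - Q1 = 43 - 25 = 18
Step 4: Q1 = 25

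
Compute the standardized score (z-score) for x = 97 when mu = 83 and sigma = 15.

0.9333

Step 1: Recall the z-score formula: z = (x - mu) / sigma
Step 2: Substitute values: z = (97 - 83) / 15
Step 3: z = 14 / 15 = 0.9333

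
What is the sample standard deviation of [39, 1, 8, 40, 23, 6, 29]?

16.0564

Step 1: Compute the mean: 20.8571
Step 2: Sum of squared deviations from the mean: 1546.8571
Step 3: Sample variance = 1546.8571 / 6 = 257.8095
Step 4: Standard deviation = sqrt(257.8095) = 16.0564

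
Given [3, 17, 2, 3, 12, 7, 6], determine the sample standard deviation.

5.5205

Step 1: Compute the mean: 7.1429
Step 2: Sum of squared deviations from the mean: 182.8571
Step 3: Sample variance = 182.8571 / 6 = 30.4762
Step 4: Standard deviation = sqrt(30.4762) = 5.5205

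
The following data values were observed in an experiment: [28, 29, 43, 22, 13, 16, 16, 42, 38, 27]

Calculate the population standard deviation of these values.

10.3363

Step 1: Compute the mean: 27.4
Step 2: Sum of squared deviations from the mean: 1068.4
Step 3: Population variance = 1068.4 / 10 = 106.84
Step 4: Standard deviation = sqrt(106.84) = 10.3363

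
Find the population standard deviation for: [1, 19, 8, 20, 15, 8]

6.768

Step 1: Compute the mean: 11.8333
Step 2: Sum of squared deviations from the mean: 274.8333
Step 3: Population variance = 274.8333 / 6 = 45.8056
Step 4: Standard deviation = sqrt(45.8056) = 6.768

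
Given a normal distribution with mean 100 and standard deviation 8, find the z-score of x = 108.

1

Step 1: Recall the z-score formula: z = (x - mu) / sigma
Step 2: Substitute values: z = (108 - 100) / 8
Step 3: z = 8 / 8 = 1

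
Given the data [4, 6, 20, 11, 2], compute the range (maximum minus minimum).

18

Step 1: Identify the maximum value: max = 20
Step 2: Identify the minimum value: min = 2
Step 3: Range = max - min = 20 - 2 = 18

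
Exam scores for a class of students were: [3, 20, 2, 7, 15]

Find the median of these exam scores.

7

Step 1: Sort the data in ascending order: [2, 3, 7, 15, 20]
Step 2: The number of values is n = 5.
Step 3: Since n is odd, the median is the middle value at position 3: 7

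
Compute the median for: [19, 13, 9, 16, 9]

13

Step 1: Sort the data in ascending order: [9, 9, 13, 16, 19]
Step 2: The number of values is n = 5.
Step 3: Since n is odd, the median is the middle value at position 3: 13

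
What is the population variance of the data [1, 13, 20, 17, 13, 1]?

54.1389

Step 1: Compute the mean: (1 + 13 + 20 + 17 + 13 + 1) / 6 = 10.8333
Step 2: Compute squared deviations from the mean:
  (1 - 10.8333)^2 = 96.6944
  (13 - 10.8333)^2 = 4.6944
  (20 - 10.8333)^2 = 84.0278
  (17 - 10.8333)^2 = 38.0278
  (13 - 10.8333)^2 = 4.6944
  (1 - 10.8333)^2 = 96.6944
Step 3: Sum of squared deviations = 324.8333
Step 4: Population variance = 324.8333 / 6 = 54.1389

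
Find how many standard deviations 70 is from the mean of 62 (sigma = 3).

2.6667

Step 1: Recall the z-score formula: z = (x - mu) / sigma
Step 2: Substitute values: z = (70 - 62) / 3
Step 3: z = 8 / 3 = 2.6667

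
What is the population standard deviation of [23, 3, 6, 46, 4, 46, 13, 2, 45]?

18.5379

Step 1: Compute the mean: 20.8889
Step 2: Sum of squared deviations from the mean: 3092.8889
Step 3: Population variance = 3092.8889 / 9 = 343.6543
Step 4: Standard deviation = sqrt(343.6543) = 18.5379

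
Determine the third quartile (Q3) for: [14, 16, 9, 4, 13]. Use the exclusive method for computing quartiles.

15

Step 1: Sort the data: [4, 9, 13, 14, 16]
Step 2: n = 5
Step 3: Using the exclusive quartile method:
  Q1 = 6.5
  Q2 (median) = 13
  Q3 = 15
  IQR = Q3 - Q1 = 15 - 6.5 = 8.5
Step 4: Q3 = 15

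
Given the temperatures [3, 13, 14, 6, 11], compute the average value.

9.4

Step 1: Sum all values: 3 + 13 + 14 + 6 + 11 = 47
Step 2: Count the number of values: n = 5
Step 3: Mean = sum / n = 47 / 5 = 9.4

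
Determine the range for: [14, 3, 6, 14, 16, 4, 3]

13

Step 1: Identify the maximum value: max = 16
Step 2: Identify the minimum value: min = 3
Step 3: Range = max - min = 16 - 3 = 13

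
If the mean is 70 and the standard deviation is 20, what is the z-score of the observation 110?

2

Step 1: Recall the z-score formula: z = (x - mu) / sigma
Step 2: Substitute values: z = (110 - 70) / 20
Step 3: z = 40 / 20 = 2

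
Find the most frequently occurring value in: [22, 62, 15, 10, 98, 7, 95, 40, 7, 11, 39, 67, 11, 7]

7

Step 1: Count the frequency of each value:
  7: appears 3 time(s)
  10: appears 1 time(s)
  11: appears 2 time(s)
  15: appears 1 time(s)
  22: appears 1 time(s)
  39: appears 1 time(s)
  40: appears 1 time(s)
  62: appears 1 time(s)
  67: appears 1 time(s)
  95: appears 1 time(s)
  98: appears 1 time(s)
Step 2: The value 7 appears most frequently (3 times).
Step 3: Mode = 7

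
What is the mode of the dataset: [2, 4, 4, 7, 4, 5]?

4

Step 1: Count the frequency of each value:
  2: appears 1 time(s)
  4: appears 3 time(s)
  5: appears 1 time(s)
  7: appears 1 time(s)
Step 2: The value 4 appears most frequently (3 times).
Step 3: Mode = 4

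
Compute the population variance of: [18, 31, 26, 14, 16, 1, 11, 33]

101.4375

Step 1: Compute the mean: (18 + 31 + 26 + 14 + 16 + 1 + 11 + 33) / 8 = 18.75
Step 2: Compute squared deviations from the mean:
  (18 - 18.75)^2 = 0.5625
  (31 - 18.75)^2 = 150.0625
  (26 - 18.75)^2 = 52.5625
  (14 - 18.75)^2 = 22.5625
  (16 - 18.75)^2 = 7.5625
  (1 - 18.75)^2 = 315.0625
  (11 - 18.75)^2 = 60.0625
  (33 - 18.75)^2 = 203.0625
Step 3: Sum of squared deviations = 811.5
Step 4: Population variance = 811.5 / 8 = 101.4375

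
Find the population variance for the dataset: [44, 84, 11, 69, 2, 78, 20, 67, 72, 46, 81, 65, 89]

776.1538

Step 1: Compute the mean: (44 + 84 + 11 + 69 + 2 + 78 + 20 + 67 + 72 + 46 + 81 + 65 + 89) / 13 = 56
Step 2: Compute squared deviations from the mean:
  (44 - 56)^2 = 144
  (84 - 56)^2 = 784
  (11 - 56)^2 = 2025
  (69 - 56)^2 = 169
  (2 - 56)^2 = 2916
  (78 - 56)^2 = 484
  (20 - 56)^2 = 1296
  (67 - 56)^2 = 121
  (72 - 56)^2 = 256
  (46 - 56)^2 = 100
  (81 - 56)^2 = 625
  (65 - 56)^2 = 81
  (89 - 56)^2 = 1089
Step 3: Sum of squared deviations = 10090
Step 4: Population variance = 10090 / 13 = 776.1538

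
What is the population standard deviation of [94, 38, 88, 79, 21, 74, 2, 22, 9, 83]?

34.1028

Step 1: Compute the mean: 51
Step 2: Sum of squared deviations from the mean: 11630
Step 3: Population variance = 11630 / 10 = 1163
Step 4: Standard deviation = sqrt(1163) = 34.1028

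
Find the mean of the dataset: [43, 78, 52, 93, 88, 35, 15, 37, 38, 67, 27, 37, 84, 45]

52.7857

Step 1: Sum all values: 43 + 78 + 52 + 93 + 88 + 35 + 15 + 37 + 38 + 67 + 27 + 37 + 84 + 45 = 739
Step 2: Count the number of values: n = 14
Step 3: Mean = sum / n = 739 / 14 = 52.7857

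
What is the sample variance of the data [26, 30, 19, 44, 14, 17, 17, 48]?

167.5536

Step 1: Compute the mean: (26 + 30 + 19 + 44 + 14 + 17 + 17 + 48) / 8 = 26.875
Step 2: Compute squared deviations from the mean:
  (26 - 26.875)^2 = 0.7656
  (30 - 26.875)^2 = 9.7656
  (19 - 26.875)^2 = 62.0156
  (44 - 26.875)^2 = 293.2656
  (14 - 26.875)^2 = 165.7656
  (17 - 26.875)^2 = 97.5156
  (17 - 26.875)^2 = 97.5156
  (48 - 26.875)^2 = 446.2656
Step 3: Sum of squared deviations = 1172.875
Step 4: Sample variance = 1172.875 / 7 = 167.5536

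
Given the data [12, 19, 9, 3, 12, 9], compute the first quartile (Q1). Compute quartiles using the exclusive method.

7.5

Step 1: Sort the data: [3, 9, 9, 12, 12, 19]
Step 2: n = 6
Step 3: Using the exclusive quartile method:
  Q1 = 7.5
  Q2 (median) = 10.5
  Q3 = 13.75
  IQR = Q3 - Q1 = 13.75 - 7.5 = 6.25
Step 4: Q1 = 7.5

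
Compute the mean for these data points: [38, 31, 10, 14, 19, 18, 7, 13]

18.75

Step 1: Sum all values: 38 + 31 + 10 + 14 + 19 + 18 + 7 + 13 = 150
Step 2: Count the number of values: n = 8
Step 3: Mean = sum / n = 150 / 8 = 18.75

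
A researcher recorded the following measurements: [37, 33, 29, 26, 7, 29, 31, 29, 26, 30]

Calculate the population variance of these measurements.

57.01

Step 1: Compute the mean: (37 + 33 + 29 + 26 + 7 + 29 + 31 + 29 + 26 + 30) / 10 = 27.7
Step 2: Compute squared deviations from the mean:
  (37 - 27.7)^2 = 86.49
  (33 - 27.7)^2 = 28.09
  (29 - 27.7)^2 = 1.69
  (26 - 27.7)^2 = 2.89
  (7 - 27.7)^2 = 428.49
  (29 - 27.7)^2 = 1.69
  (31 - 27.7)^2 = 10.89
  (29 - 27.7)^2 = 1.69
  (26 - 27.7)^2 = 2.89
  (30 - 27.7)^2 = 5.29
Step 3: Sum of squared deviations = 570.1
Step 4: Population variance = 570.1 / 10 = 57.01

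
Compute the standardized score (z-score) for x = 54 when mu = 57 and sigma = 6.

-0.5

Step 1: Recall the z-score formula: z = (x - mu) / sigma
Step 2: Substitute values: z = (54 - 57) / 6
Step 3: z = -3 / 6 = -0.5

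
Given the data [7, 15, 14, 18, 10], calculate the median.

14

Step 1: Sort the data in ascending order: [7, 10, 14, 15, 18]
Step 2: The number of values is n = 5.
Step 3: Since n is odd, the median is the middle value at position 3: 14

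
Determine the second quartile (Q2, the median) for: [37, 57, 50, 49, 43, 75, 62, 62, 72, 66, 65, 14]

59.5

Step 1: Sort the data: [14, 37, 43, 49, 50, 57, 62, 62, 65, 66, 72, 75]
Step 2: n = 12
Step 3: Q2 is the median. Since n is even, it is the average of the values at positions 6 and 7:
  Q2 = (57 + 62) / 2 = 59.5
Step 4: Q2 = 59.5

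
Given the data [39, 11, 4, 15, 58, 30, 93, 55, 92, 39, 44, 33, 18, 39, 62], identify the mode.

39

Step 1: Count the frequency of each value:
  4: appears 1 time(s)
  11: appears 1 time(s)
  15: appears 1 time(s)
  18: appears 1 time(s)
  30: appears 1 time(s)
  33: appears 1 time(s)
  39: appears 3 time(s)
  44: appears 1 time(s)
  55: appears 1 time(s)
  58: appears 1 time(s)
  62: appears 1 time(s)
  92: appears 1 time(s)
  93: appears 1 time(s)
Step 2: The value 39 appears most frequently (3 times).
Step 3: Mode = 39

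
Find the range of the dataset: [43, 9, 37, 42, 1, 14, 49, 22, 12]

48

Step 1: Identify the maximum value: max = 49
Step 2: Identify the minimum value: min = 1
Step 3: Range = max - min = 49 - 1 = 48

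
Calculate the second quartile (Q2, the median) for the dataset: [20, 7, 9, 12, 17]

12

Step 1: Sort the data: [7, 9, 12, 17, 20]
Step 2: n = 5
Step 3: Q2 is the median. Since n is odd, it is the middle value at position 3: 12
Step 4: Q2 = 12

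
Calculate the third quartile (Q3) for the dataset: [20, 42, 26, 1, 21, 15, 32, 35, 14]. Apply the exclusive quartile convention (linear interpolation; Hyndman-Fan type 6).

33.5

Step 1: Sort the data: [1, 14, 15, 20, 21, 26, 32, 35, 42]
Step 2: n = 9
Step 3: Using the exclusive quartile method:
  Q1 = 14.5
  Q2 (median) = 21
  Q3 = 33.5
  IQR = Q3 - Q1 = 33.5 - 14.5 = 19
Step 4: Q3 = 33.5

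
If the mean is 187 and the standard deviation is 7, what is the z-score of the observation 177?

-1.4286

Step 1: Recall the z-score formula: z = (x - mu) / sigma
Step 2: Substitute values: z = (177 - 187) / 7
Step 3: z = -10 / 7 = -1.4286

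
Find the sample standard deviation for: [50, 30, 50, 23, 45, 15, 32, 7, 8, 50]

17.3397

Step 1: Compute the mean: 31
Step 2: Sum of squared deviations from the mean: 2706
Step 3: Sample variance = 2706 / 9 = 300.6667
Step 4: Standard deviation = sqrt(300.6667) = 17.3397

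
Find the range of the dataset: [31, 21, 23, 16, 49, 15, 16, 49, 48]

34

Step 1: Identify the maximum value: max = 49
Step 2: Identify the minimum value: min = 15
Step 3: Range = max - min = 49 - 15 = 34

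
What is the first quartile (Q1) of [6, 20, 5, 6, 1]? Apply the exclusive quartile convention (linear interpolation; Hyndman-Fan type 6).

3

Step 1: Sort the data: [1, 5, 6, 6, 20]
Step 2: n = 5
Step 3: Using the exclusive quartile method:
  Q1 = 3
  Q2 (median) = 6
  Q3 = 13
  IQR = Q3 - Q1 = 13 - 3 = 10
Step 4: Q1 = 3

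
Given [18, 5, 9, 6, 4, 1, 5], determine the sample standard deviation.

5.4598

Step 1: Compute the mean: 6.8571
Step 2: Sum of squared deviations from the mean: 178.8571
Step 3: Sample variance = 178.8571 / 6 = 29.8095
Step 4: Standard deviation = sqrt(29.8095) = 5.4598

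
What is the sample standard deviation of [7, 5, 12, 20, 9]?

5.8566

Step 1: Compute the mean: 10.6
Step 2: Sum of squared deviations from the mean: 137.2
Step 3: Sample variance = 137.2 / 4 = 34.3
Step 4: Standard deviation = sqrt(34.3) = 5.8566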